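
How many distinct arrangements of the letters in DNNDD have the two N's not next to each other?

6

Total arrangements of DNNDD: 5!/(3!·2!) = 10.
Arrangements with the N's together: treat NN as one letter, giving (4)!/(3!) = 4.
Subtracting, 10 − 4 = 6 arrangements keep the N's apart.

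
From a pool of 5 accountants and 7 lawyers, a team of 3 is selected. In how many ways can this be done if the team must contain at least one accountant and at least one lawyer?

Total 3-person selections from all 12: C(12,3) = 220.
Selections missing a whole group: no accountants → C(7,3) = 35; no lawyers → C(5,3) = 10.
Both groups omitted at once is impossible, so 220 − 45 = 175.

175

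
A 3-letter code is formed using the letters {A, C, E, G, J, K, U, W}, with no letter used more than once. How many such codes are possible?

This is a permutation of 3 out of 8: P(8,3) = 8!/5!.
8 × 7 × 6 = 336.

336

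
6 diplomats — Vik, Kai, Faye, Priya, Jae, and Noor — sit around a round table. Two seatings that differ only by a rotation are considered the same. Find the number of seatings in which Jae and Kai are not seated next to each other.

All circular seatings of 6 people number (5)! = 120.
Those with Jae next to Kai: fuse the pair into one unit and seat 5 units around a circle — 2·(4)! = 48.
Subtracting, 120 − 48 = 72.

72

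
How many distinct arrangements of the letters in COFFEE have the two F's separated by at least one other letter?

120

There are 6!/(2!·2!) = 180 arrangements of COFFEE in total.
Arrangements with the F's together: treat FF as one letter, giving (5)!/(2!) = 60.
Hence 180 − 60 = 120.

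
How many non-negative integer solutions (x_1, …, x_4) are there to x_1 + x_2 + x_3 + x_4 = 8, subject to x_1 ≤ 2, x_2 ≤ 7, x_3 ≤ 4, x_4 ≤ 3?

58

Without the upper bounds there are C(11,3) = 165 ways to split 8 among 4 variables.
Subtract solutions that violate a single cap (substitute x_i' = x_i − (cap_i+1)): x_1 ≥ 3 gives C(8,3) = 56; x_2 ≥ 8 gives C(3,3) = 1; x_3 ≥ 5 gives C(6,3) = 20; x_4 ≥ 4 gives C(7,3) = 35. Together 112.
Add back pairs where two caps are both exceeded: 0 + 1 + 4 + 0 + 0 + 0 = 5.
By inclusion–exclusion the count is 165 − 112 + 5 = 58.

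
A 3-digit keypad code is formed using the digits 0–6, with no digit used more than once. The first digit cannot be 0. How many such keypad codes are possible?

The first digit has 7−1 = 6 choices (anything except 0).
The remaining 2 digits are filled from the other 6 symbols without repetition: 6 × 5 = 30.
Total: 6 × 30 = 180.

180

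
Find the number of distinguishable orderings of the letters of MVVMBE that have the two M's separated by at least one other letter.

There are 6!/(2!·2!) = 180 arrangements of MVVMBE in total.
If the two M's are adjacent, glue them into one block, leaving 5 items to arrange: (5)!/(2!) = 60 ways.
Subtracting, 180 − 60 = 120 arrangements keep the M's apart.

120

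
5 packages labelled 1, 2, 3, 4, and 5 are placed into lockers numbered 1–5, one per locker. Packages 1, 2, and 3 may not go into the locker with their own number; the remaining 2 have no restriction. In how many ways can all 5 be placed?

Let Aᵢ (for i ∈ {1, 2, 3}) be the placements that put package i in its forbidden locker. Any j of these fix j positions, leaving (5−j)! ways to fill the rest, and there are C(3,j) ways to pick which j.
By inclusion–exclusion, the number of valid placements is Σ_{j=0}^{3} (−1)^j C(3,j)·(5−j)!.
Computing: 120 − 72 + 18 − 2 = 64.

64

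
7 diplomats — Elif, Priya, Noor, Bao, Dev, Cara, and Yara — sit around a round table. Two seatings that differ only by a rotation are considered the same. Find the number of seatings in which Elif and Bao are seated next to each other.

Treat {Elif, Bao} as one unit (2 internal orders) and seat the resulting 6 units around the table: (5)! circular arrangements.
So 2 × (5)! = 2 × 120 = 240.

240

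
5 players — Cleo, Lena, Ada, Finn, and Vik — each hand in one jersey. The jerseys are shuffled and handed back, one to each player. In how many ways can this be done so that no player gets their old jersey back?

44

Let Aᵢ be the assignments in which player i gets their old jersey. We want the size of the complement of A₁∪…∪A_5.
By inclusion–exclusion this is Σ_{j=0}^{5} (−1)^j C(5,j)·(5−j)!.
Computing: 120 − 120 + 60 − 20 + 5 − 1 = 44.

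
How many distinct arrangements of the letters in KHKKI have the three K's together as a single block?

Treat the 3 copies of K as a single block. The multiset to arrange is then {KKK, H, I}, 3 items in all.
All 3 items are distinct, so there are (3)! = 6 arrangements.

6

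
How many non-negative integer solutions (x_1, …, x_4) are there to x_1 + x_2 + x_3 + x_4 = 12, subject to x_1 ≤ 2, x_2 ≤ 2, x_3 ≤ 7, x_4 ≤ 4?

Without the upper bounds there are C(15,3) = 455 ways to split 12 among 4 variables.
Subtract solutions that violate a single cap (substitute x_i' = x_i − (cap_i+1)): x_1 ≥ 3 gives C(12,3) = 220; x_2 ≥ 3 gives C(12,3) = 220; x_3 ≥ 8 gives C(7,3) = 35; x_4 ≥ 5 gives C(10,3) = 120. Together 595.
Add back pairs where two caps are both exceeded: 84 + 4 + 35 + 4 + 35 + 0 = 162.
Subtract triples: 0 + 4 + 0 + 0 = 4.
By inclusion–exclusion the count is 455 − 595 + 162 − 4 = 18.

18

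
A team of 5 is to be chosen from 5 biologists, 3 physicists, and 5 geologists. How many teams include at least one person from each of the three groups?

925

Unrestricted: C(13,5) = 1287 ways to pick any 5 of the 13.
Selections missing a whole group: no biologists → C(8,5) = 56; no physicists → C(10,5) = 252; no geologists → C(8,5) = 56.
Add back selections omitting two groups (i.e. drawn from a single group): C(5,5) + C(3,5) + C(5,5) = 2.
By inclusion–exclusion: 1287 − 364 + 2 = 925.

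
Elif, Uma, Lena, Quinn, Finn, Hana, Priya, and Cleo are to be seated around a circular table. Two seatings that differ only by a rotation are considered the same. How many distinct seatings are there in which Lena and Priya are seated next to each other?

Glue Lena and Priya into a block (2 internal orders). Seating 7 units around a circle gives (6)! arrangements.
So 2 × (6)! = 2 × 720 = 1440.

1440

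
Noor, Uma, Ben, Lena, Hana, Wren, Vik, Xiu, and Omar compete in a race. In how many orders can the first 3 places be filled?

There are 9 choices for 1st place, 8 for 2nd, and 7 for 3rd.
That gives 9 × 8 × 7 = 504.

504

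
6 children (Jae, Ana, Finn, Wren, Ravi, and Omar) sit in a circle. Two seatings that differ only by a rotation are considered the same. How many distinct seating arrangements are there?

Seat Jae anywhere (absorbing the rotational symmetry), then permute the other 5: (5)! = 120.

120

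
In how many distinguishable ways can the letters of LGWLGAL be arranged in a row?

Letter multiplicities in LGWLGAL: A×1, G×2, L×3, W×1.
The number of distinct arrangements is 7!/(3!·2!) = 5040/12 = 420.

420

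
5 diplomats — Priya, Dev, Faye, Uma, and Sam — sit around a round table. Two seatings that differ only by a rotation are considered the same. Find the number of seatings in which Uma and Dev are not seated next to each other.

12

Without the restriction there are (4)! = 24 seatings.
Those with Uma next to Dev: fuse the pair into one unit and seat 4 units around a circle — 2·(3)! = 12.
Subtracting, 24 − 12 = 12.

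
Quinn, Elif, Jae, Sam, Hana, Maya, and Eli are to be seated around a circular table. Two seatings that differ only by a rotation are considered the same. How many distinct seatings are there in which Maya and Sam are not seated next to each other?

Without the restriction there are (6)! = 720 seatings.
Those with Maya next to Sam: fuse the pair into one unit and seat 6 units around a circle — 2·(5)! = 240.
Subtracting, 720 − 240 = 480.

480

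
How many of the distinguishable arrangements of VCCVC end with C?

With the last slot taken by C, it remains to arrange the other 4 letters (VCVC).
Those 4 letters have C appearing twice and V appearing twice, giving (4)!/(2!·2!) = 6.

6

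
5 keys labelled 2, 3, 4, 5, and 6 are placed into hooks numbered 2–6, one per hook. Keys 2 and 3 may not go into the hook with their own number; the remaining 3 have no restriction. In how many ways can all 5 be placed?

78

Let Aᵢ (for i ∈ {2, 3}) be the placements that put key i in its forbidden hook. Any j of these fix j positions, leaving (5−j)! ways to fill the rest, and there are C(2,j) ways to pick which j.
By inclusion–exclusion, the number of valid placements is Σ_{j=0}^{2} (−1)^j C(2,j)·(5−j)!.
Computing: 120 − 48 + 6 = 78.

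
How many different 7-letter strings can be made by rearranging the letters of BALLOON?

Letter multiplicities in BALLOON: A×1, B×1, L×2, N×1, O×2.
The number of distinct arrangements is 7!/(2!·2!) = 5040/4 = 1260.

1260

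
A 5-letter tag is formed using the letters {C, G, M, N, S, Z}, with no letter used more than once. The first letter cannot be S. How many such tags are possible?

The first letter has 6−1 = 5 choices (anything except S).
The remaining 4 letters are filled from the other 5 symbols without repetition: 5 × 4 × 3 × 2 = 120.
Total: 5 × 120 = 600.

600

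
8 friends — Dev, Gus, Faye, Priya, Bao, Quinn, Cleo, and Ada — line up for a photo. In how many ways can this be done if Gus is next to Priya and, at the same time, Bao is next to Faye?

Treat {Gus,Priya} as one block (2 orders) and {Bao,Faye} as another (2 orders).
That leaves 6 units to arrange: 2 × 2 × 6! = 4 × 720 = 2880.

2880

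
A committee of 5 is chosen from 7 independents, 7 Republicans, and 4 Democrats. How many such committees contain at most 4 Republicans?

Split by how many Republicans are chosen (0 through 4).
Sum: C(7,0)·C(11,5) + C(7,1)·C(11,4) + C(7,2)·C(11,3) + C(7,3)·C(11,2) + C(7,4)·C(11,1) = 462 + 2310 + 3465 + 1925 + 385 = 8547.

8547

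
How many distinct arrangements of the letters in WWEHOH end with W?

60

With the last slot taken by W, it remains to arrange the other 5 letters (WEHOH).
Those 5 letters have H appearing twice, giving (5)!/(2!) = 60.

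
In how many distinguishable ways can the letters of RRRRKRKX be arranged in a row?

168

Letter multiplicities in RRRRKRKX: K×2, R×5, X×1.
Dividing 8! = 40320 by 5!·2! = 240 for the repeated letters gives 168.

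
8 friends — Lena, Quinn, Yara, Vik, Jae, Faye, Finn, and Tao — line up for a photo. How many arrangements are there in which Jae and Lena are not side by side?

Of the 8! = 40320 arrangements, those with Jae and Lena adjacent number 2 × 7! = 10080 (treat the pair as a block with 2 internal orders).
So 40320 − 10080 = 30240 arrangements keep them apart.

30240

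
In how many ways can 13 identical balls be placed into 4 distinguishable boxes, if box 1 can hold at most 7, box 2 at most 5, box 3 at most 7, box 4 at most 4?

By stars and bars, unrestricted non-negative solutions to x_1+…+x_4 = 13 number C(13+3,3) = 560.
Subtract solutions that violate a single cap (substitute x_i' = x_i − (cap_i+1)): x_1 ≥ 8 gives C(8,3) = 56; x_2 ≥ 6 gives C(10,3) = 120; x_3 ≥ 8 gives C(8,3) = 56; x_4 ≥ 5 gives C(11,3) = 165. Together 397.
Add back pairs where two caps are both exceeded: 0 + 0 + 1 + 0 + 10 + 1 = 12.
By inclusion–exclusion the count is 560 − 397 + 12 = 175.

175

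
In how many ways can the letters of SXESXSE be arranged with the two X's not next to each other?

150

There are 7!/(3!·2!·2!) = 210 arrangements of SXESXSE in total.
Arrangements with the X's together: treat XX as one letter, giving (6)!/(3!·2!) = 60.
Subtracting, 210 − 60 = 150 arrangements keep the X's apart.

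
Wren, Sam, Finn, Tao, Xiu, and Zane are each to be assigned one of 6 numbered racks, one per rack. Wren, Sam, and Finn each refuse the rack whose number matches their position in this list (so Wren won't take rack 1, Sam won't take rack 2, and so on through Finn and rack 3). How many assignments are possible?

426

Let Aᵢ (for i ∈ {1, 2, 3}) be the placements that put person i in their forbidden rack. Any j of these fix j positions, leaving (6−j)! ways to fill the rest, and there are C(3,j) ways to pick which j.
By inclusion–exclusion, the number of valid placements is Σ_{j=0}^{3} (−1)^j C(3,j)·(6−j)!.
Computing: 720 − 360 + 72 − 6 = 426.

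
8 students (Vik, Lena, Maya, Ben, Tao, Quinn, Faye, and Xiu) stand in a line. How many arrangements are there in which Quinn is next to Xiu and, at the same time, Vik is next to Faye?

2880

Treat {Quinn,Xiu} as one block (2 orders) and {Vik,Faye} as another (2 orders).
That leaves 6 units to arrange: 2 × 2 × 6! = 4 × 720 = 2880.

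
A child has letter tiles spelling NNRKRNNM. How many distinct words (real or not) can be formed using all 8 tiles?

The 8 letters of NNRKRNNM have repeats: N appearing 4 times and R appearing twice.
So there are 8! / (4!·2!) = 840 distinguishable arrangements.

840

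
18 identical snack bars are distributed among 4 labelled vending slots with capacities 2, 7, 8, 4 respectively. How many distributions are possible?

Ignoring the caps, the number of non-negative solutions to x_1+…+x_4 = 18 is C(21,3) = 1330.
Subtract solutions that violate a single cap (substitute x_i' = x_i − (cap_i+1)): x_1 ≥ 3 gives C(18,3) = 816; x_2 ≥ 8 gives C(13,3) = 286; x_3 ≥ 9 gives C(12,3) = 220; x_4 ≥ 5 gives C(16,3) = 560. Together 1882.
Add back pairs where two caps are both exceeded: 120 + 84 + 286 + 4 + 56 + 35 = 585.
Subtract triples: 0 + 10 + 4 + 0 = 14.
By inclusion–exclusion the count is 1330 − 1882 + 585 − 14 = 19.

19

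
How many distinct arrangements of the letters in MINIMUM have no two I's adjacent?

Total arrangements of MINIMUM: 7!/(3!·2!) = 420.
If the two I's are adjacent, glue them into one block, leaving 6 items to arrange: (6)!/(3!) = 120 ways.
Subtracting, 420 − 120 = 300 arrangements keep the I's apart.

300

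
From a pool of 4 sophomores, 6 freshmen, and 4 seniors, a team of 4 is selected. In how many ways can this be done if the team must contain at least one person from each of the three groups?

528

Total 4-person selections from all 14: C(14,4) = 1001.
Selections missing a whole group: no sophomores → C(10,4) = 210; no freshmen → C(8,4) = 70; no seniors → C(10,4) = 210.
Add back selections omitting two groups (i.e. drawn from a single group): C(4,4) + C(6,4) + C(4,4) = 17.
By inclusion–exclusion: 1001 − 490 + 17 = 528.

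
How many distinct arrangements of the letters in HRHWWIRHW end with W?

Fix W in the last position and arrange the remaining 8 letters.
Those 8 letters have H appearing 3 times, R appearing twice, and W appearing twice, giving (8)!/(3!·2!·2!) = 1680.

1680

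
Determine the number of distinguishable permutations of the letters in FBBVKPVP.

The 8 letters of FBBVKPVP have repeats: B appearing twice, P appearing twice, and V appearing twice.
So there are 8! / (2!·2!·2!) = 5040 distinguishable arrangements.

5040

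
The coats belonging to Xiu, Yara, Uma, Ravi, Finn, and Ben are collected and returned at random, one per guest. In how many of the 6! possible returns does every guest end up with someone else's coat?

265

Let Aᵢ be the assignments in which guest i gets their own coat. We want the size of the complement of A₁∪…∪A_6.
By inclusion–exclusion this is Σ_{j=0}^{6} (−1)^j C(6,j)·(6−j)!.
Computing: 720 − 720 + 360 − 120 + 30 − 6 + 1 = 265.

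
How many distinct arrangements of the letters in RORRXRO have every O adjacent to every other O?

30

Treat the 2 copies of O as a single block. The multiset to arrange is then {OO, R, R, R, R, X}, 6 items in all.
That gives (6)!/(4!) = 30 arrangements.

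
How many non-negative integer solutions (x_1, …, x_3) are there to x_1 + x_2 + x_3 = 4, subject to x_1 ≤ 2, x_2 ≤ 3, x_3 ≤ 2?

Without the upper bounds there are C(6,2) = 15 ways to split 4 among 3 variables.
Subtract solutions that violate a single cap (substitute x_i' = x_i − (cap_i+1)): x_1 ≥ 3 gives C(3,2) = 3; x_2 ≥ 4 gives C(2,2) = 1; x_3 ≥ 3 gives C(3,2) = 3. Together 7.
No two caps can be exceeded simultaneously, so the pair terms are all 0.
By inclusion–exclusion the count is 15 − 7 + 0 = 8.

8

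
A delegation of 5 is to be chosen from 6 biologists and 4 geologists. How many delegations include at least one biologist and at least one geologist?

Total 5-person selections from all 10: C(10,5) = 252.
Subtract selections that omit an entire group: no biologists → C(4,5) = 0; no geologists → C(6,5) = 6.
Both groups omitted at once is impossible, so 252 − 6 = 246.

246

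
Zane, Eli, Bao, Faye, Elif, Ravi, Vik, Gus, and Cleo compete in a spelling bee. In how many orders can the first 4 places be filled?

This is an ordered selection of 4 from 9: P(9,4).
That gives 9 × 8 × 7 × 6 = 3024.

3024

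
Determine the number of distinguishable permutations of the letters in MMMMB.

Letter multiplicities in MMMMB: B×1, M×4.
So there are 5! / (4!) = 5 distinguishable arrangements.

5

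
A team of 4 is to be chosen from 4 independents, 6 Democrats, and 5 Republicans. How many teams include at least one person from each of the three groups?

720

Total 4-person selections from all 15: C(15,4) = 1365.
Selections missing a whole group: no independents → C(11,4) = 330; no Democrats → C(9,4) = 126; no Republicans → C(10,4) = 210.
Add back selections omitting two groups (i.e. drawn from a single group): C(4,4) + C(6,4) + C(5,4) = 21.
By inclusion–exclusion: 1365 − 666 + 21 = 720.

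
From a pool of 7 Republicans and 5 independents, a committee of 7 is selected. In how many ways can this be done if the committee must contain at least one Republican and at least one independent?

791

Unrestricted: C(12,7) = 792 ways to pick any 7 of the 12.
Selections missing a whole group: no Republicans → C(5,7) = 0; no independents → C(7,7) = 1.
Both groups omitted at once is impossible, so 792 − 1 = 791.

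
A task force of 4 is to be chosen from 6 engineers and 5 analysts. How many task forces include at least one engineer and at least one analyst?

Total 4-person selections from all 11: C(11,4) = 330.
Subtract selections that omit an entire group: no engineers → C(5,4) = 5; no analysts → C(6,4) = 15.
Both groups omitted at once is impossible, so 330 − 20 = 310.

310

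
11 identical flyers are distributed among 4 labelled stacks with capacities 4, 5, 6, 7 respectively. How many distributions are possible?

Ignoring the caps, the number of non-negative solutions to x_1+…+x_4 = 11 is C(14,3) = 364.
Subtract solutions that violate a single cap (substitute x_i' = x_i − (cap_i+1)): x_1 ≥ 5 gives C(9,3) = 84; x_2 ≥ 6 gives C(8,3) = 56; x_3 ≥ 7 gives C(7,3) = 35; x_4 ≥ 8 gives C(6,3) = 20. Together 195.
Add back pairs where two caps are both exceeded: 1 + 0 + 0 + 0 + 0 + 0 = 1.
By inclusion–exclusion the count is 364 − 195 + 1 = 170.

170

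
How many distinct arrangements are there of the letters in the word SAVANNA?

420

SAVANNA has 7 letters with A appearing 3 times and N appearing twice.
Dividing 7! = 5040 by 3!·2! = 12 for the repeated letters gives 420.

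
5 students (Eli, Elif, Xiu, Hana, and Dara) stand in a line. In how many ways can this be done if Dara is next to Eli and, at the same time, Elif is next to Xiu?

Treat {Dara,Eli} as one block (2 orders) and {Elif,Xiu} as another (2 orders).
That leaves 3 units to arrange: 2 × 2 × 3! = 4 × 6 = 24.

24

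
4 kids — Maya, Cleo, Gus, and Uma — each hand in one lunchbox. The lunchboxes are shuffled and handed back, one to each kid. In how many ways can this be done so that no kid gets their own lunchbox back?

9

Let Aᵢ be the assignments in which kid i gets their own lunchbox. We want the size of the complement of A₁∪…∪A_4.
By inclusion–exclusion this is Σ_{j=0}^{4} (−1)^j C(4,j)·(4−j)!.
Computing: 24 − 24 + 12 − 4 + 1 = 9.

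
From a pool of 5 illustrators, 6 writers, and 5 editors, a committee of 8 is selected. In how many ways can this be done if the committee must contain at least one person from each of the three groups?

Total 8-person selections from all 16: C(16,8) = 12870.
Subtract selections that omit an entire group: no illustrators → C(11,8) = 165; no writers → C(10,8) = 45; no editors → C(11,8) = 165.
Add back selections omitting two groups (i.e. drawn from a single group): C(5,8) + C(6,8) + C(5,8) = 0.
By inclusion–exclusion: 12870 − 375 + 0 = 12495.

12495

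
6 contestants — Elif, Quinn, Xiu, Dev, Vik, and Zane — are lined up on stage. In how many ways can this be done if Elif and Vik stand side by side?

240

Place the 4 others and the Elif-Vik pair as 5 objects in a line; the pair has 2 internal arrangements.
So the count is 2·(5)! = 240.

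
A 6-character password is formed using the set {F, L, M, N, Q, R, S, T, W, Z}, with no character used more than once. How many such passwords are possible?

151200

This is a permutation of 6 out of 10: P(10,6) = 10!/4!.
10 × 9 × 8 × 7 × 6 × 5 = 151200.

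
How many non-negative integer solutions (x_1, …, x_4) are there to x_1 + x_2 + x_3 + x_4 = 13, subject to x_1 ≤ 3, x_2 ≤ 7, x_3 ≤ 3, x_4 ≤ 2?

By stars and bars, unrestricted non-negative solutions to x_1+…+x_4 = 13 number C(13+3,3) = 560.
Subtract solutions that violate a single cap (substitute x_i' = x_i − (cap_i+1)): x_1 ≥ 4 gives C(12,3) = 220; x_2 ≥ 8 gives C(8,3) = 56; x_3 ≥ 4 gives C(12,3) = 220; x_4 ≥ 3 gives C(13,3) = 286. Together 782.
Add back pairs where two caps are both exceeded: 4 + 56 + 84 + 4 + 10 + 84 = 242.
Subtract triples: 0 + 0 + 10 + 0 = 10.
By inclusion–exclusion the count is 560 − 782 + 242 − 10 = 10.

10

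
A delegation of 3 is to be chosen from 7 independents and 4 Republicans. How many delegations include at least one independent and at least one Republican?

With no constraint there are C(11,3) = 165 possible selections.
Subtract selections that omit an entire group: no independents → C(4,3) = 4; no Republicans → C(7,3) = 35.
Both groups omitted at once is impossible, so 165 − 39 = 126.

126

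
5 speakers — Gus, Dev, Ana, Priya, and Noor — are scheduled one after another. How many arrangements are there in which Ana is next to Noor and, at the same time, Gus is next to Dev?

24

Treat {Ana,Noor} as one block (2 orders) and {Gus,Dev} as another (2 orders).
That leaves 3 units to arrange: 2 × 2 × 3! = 4 × 6 = 24.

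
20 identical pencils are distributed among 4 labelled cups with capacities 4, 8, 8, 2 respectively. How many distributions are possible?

Without the upper bounds there are C(23,3) = 1771 ways to split 20 among 4 cups.
Subtract solutions that violate a single cap (substitute x_i' = x_i − (cap_i+1)): x_1 ≥ 5 gives C(18,3) = 816; x_2 ≥ 9 gives C(14,3) = 364; x_3 ≥ 9 gives C(14,3) = 364; x_4 ≥ 3 gives C(20,3) = 1140. Together 2684.
Add back pairs where two caps are both exceeded: 84 + 84 + 455 + 10 + 165 + 165 = 963.
Subtract triples: 0 + 20 + 20 + 0 = 40.
By inclusion–exclusion the count is 1771 − 2684 + 963 − 40 = 10.

10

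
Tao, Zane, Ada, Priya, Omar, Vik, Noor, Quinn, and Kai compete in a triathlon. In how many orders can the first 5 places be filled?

15120

This is an ordered selection of 5 from 9: P(9,5).
That gives 9 × 8 × 7 × 6 × 5 = 15120.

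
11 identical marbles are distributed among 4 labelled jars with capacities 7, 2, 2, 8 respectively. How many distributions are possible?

Without the upper bounds there are C(14,3) = 364 ways to split 11 among 4 jars.
Subtract solutions that violate a single cap (substitute x_i' = x_i − (cap_i+1)): x_1 ≥ 8 gives C(6,3) = 20; x_2 ≥ 3 gives C(11,3) = 165; x_3 ≥ 3 gives C(11,3) = 165; x_4 ≥ 9 gives C(5,3) = 10. Together 360.
Add back pairs where two caps are both exceeded: 1 + 1 + 0 + 56 + 0 + 0 = 58.
By inclusion–exclusion the count is 364 − 360 + 58 = 62.

62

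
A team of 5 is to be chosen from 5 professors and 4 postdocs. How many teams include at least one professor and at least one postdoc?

Unrestricted: C(9,5) = 126 ways to pick any 5 of the 9.
Subtract selections that omit an entire group: no professors → C(4,5) = 0; no postdocs → C(5,5) = 1.
Both groups omitted at once is impossible, so 126 − 1 = 125.

125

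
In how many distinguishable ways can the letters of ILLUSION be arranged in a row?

ILLUSION has 8 letters with I appearing twice and L appearing twice.
Dividing 8! = 40320 by 2!·2! = 4 for the repeated letters gives 10080.

10080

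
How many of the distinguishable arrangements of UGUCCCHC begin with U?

210

Fix U in the first position and arrange the remaining 7 letters.
Those 7 letters have C appearing 4 times, giving (7)!/(4!) = 210.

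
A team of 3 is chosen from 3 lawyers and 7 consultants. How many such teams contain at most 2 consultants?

85

Split by how many consultants are chosen (0 through 2).
Sum: C(7,0)·C(3,3) + C(7,1)·C(3,2) + C(7,2)·C(3,1) = 1 + 21 + 63 = 85.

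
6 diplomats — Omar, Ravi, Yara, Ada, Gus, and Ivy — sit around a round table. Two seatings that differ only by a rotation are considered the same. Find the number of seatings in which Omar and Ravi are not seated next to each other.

Without the restriction there are (5)! = 120 seatings.
Seatings with Omar beside Ravi: treat them as a block with 2 internal orders, giving 2 × (4)! = 48.
Subtracting, 120 − 48 = 72.

72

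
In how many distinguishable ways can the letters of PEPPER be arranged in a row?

60

Letter multiplicities in PEPPER: E×2, P×3, R×1.
Dividing 6! = 720 by 3!·2! = 12 for the repeated letters gives 60.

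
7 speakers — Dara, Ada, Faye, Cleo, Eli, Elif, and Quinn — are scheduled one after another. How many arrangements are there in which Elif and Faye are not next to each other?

There are 7! = 5040 arrangements in all. If Elif and Faye are adjacent, merging them into one block gives 2·(6)! = 1440 arrangements.
Complementary counting: 5040 − 1440 = 3600.

3600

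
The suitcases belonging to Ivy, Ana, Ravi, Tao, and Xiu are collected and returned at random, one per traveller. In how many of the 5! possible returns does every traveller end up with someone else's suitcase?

44

Count assignments avoiding every fixed point. For any j of the 5 travellers fixed to their own suitcase, the other 5−j can be arranged in (5−j)! ways.
By inclusion–exclusion this is Σ_{j=0}^{5} (−1)^j C(5,j)·(5−j)!.
Computing: 120 − 120 + 60 − 20 + 5 − 1 = 44.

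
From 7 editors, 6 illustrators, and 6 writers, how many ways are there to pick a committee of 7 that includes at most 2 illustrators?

Split by how many illustrators are chosen (0 through 2).
Sum: C(6,0)·C(13,7) + C(6,1)·C(13,6) + C(6,2)·C(13,5) = 1716 + 10296 + 19305 = 31317.

31317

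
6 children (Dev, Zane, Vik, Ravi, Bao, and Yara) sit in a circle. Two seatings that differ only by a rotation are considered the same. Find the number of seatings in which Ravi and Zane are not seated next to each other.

All circular seatings of 6 people number (5)! = 120.
Seatings with Ravi beside Zane: treat them as a block with 2 internal orders, giving 2 × (4)! = 48.
Subtracting, 120 − 48 = 72.

72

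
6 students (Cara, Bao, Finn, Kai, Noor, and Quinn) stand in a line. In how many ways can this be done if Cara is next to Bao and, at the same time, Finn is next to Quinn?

96

Treat {Cara,Bao} as one block (2 orders) and {Finn,Quinn} as another (2 orders).
That leaves 4 units to arrange: 2 × 2 × 4! = 4 × 24 = 96.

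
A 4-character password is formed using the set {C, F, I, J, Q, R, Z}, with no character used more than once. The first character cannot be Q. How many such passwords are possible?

The first character has 7−1 = 6 choices (anything except Q).
The remaining 3 characters are filled from the other 6 symbols without repetition: 6 × 5 × 4 = 120.
Total: 6 × 120 = 720.

720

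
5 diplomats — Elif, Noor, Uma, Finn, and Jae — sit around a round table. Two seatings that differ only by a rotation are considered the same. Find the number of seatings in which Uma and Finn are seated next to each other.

12

Glue Uma and Finn into a block (2 internal orders). Seating 4 units around a circle gives (3)! arrangements.
So 2 × (3)! = 2 × 6 = 12.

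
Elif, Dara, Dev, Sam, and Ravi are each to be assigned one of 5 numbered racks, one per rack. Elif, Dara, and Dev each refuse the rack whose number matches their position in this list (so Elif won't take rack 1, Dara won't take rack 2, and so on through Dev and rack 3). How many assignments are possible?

64

Let Aᵢ (for i ∈ {1, 2, 3}) be the placements that put person i in their forbidden rack. Any j of these fix j positions, leaving (5−j)! ways to fill the rest, and there are C(3,j) ways to pick which j.
By inclusion–exclusion, the number of valid placements is Σ_{j=0}^{3} (−1)^j C(3,j)·(5−j)!.
Computing: 120 − 72 + 18 − 2 = 64.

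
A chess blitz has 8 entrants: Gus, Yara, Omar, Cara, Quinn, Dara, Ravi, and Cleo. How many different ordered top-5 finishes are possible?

This is an ordered selection of 5 from 8: P(8,5).
That gives 8 × 7 × 6 × 5 × 4 = 6720.

6720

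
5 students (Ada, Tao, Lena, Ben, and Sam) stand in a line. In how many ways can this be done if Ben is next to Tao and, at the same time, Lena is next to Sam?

Treat {Ben,Tao} as one block (2 orders) and {Lena,Sam} as another (2 orders).
That leaves 3 units to arrange: 2 × 2 × 3! = 4 × 6 = 24.

24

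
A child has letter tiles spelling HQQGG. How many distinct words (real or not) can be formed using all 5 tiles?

30

The 5 letters of HQQGG have repeats: G appearing twice and Q appearing twice.
The number of distinct arrangements is 5!/(2!·2!) = 120/4 = 30.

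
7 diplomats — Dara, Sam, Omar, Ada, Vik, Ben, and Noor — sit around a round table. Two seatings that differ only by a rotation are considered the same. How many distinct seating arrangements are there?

Around a circle, 7 distinct people have 7!/7 = (6)! = 720 rotationally distinct seatings.

720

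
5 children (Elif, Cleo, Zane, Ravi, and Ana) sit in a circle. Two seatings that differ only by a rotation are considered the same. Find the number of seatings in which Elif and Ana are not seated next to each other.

12

Without the restriction there are (4)! = 24 seatings.
Those with Elif next to Ana: fuse the pair into one unit and seat 4 units around a circle — 2·(3)! = 12.
Subtracting, 24 − 12 = 12.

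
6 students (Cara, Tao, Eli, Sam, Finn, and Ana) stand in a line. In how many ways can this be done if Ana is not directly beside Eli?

480

There are 6! = 720 arrangements in all. If Ana and Eli are adjacent, merging them into one block gives 2·(5)! = 240 arrangements.
Complementary counting: 720 − 240 = 480.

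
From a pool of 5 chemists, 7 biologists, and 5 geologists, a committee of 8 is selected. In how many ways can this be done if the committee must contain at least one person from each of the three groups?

Total 8-person selections from all 17: C(17,8) = 24310.
Selections missing a whole group: no chemists → C(12,8) = 495; no biologists → C(10,8) = 45; no geologists → C(12,8) = 495.
Add back selections omitting two groups (i.e. drawn from a single group): C(5,8) + C(7,8) + C(5,8) = 0.
By inclusion–exclusion: 24310 − 1035 + 0 = 23275.

23275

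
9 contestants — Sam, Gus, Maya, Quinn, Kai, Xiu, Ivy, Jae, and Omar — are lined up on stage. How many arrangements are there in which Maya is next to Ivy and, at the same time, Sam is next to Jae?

Treat {Maya,Ivy} as one block (2 orders) and {Sam,Jae} as another (2 orders).
That leaves 7 units to arrange: 2 × 2 × 7! = 4 × 5040 = 20160.

20160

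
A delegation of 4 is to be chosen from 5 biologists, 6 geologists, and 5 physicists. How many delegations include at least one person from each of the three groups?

With no constraint there are C(16,4) = 1820 possible selections.
Subtract selections that omit an entire group: no biologists → C(11,4) = 330; no geologists → C(10,4) = 210; no physicists → C(11,4) = 330.
Add back selections omitting two groups (i.e. drawn from a single group): C(5,4) + C(6,4) + C(5,4) = 25.
By inclusion–exclusion: 1820 − 870 + 25 = 975.

975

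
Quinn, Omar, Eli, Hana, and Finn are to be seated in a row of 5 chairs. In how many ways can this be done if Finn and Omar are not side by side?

There are 5! = 120 arrangements in all. If Finn and Omar are adjacent, merging them into one block gives 2·(4)! = 48 arrangements.
So 120 − 48 = 72 arrangements keep them apart.

72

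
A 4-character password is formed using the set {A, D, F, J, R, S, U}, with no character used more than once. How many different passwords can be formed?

840

With no repetition, fill the 4 characters in order: 7 choices, then 6, down to 4.
That product is 7 × 6 × 5 × 4 = 840.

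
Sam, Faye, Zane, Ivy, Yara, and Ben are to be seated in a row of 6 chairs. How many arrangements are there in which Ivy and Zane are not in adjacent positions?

There are 6! = 720 arrangements in all. If Ivy and Zane are adjacent, merging them into one block gives 2·(5)! = 240 arrangements.
Complementary counting: 720 − 240 = 480.

480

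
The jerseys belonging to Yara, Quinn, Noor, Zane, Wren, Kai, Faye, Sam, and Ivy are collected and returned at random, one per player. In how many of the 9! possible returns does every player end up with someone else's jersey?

Count assignments avoiding every fixed point. For any j of the 9 players fixed to their old jersey, the other 9−j can be arranged in (9−j)! ways.
By inclusion–exclusion this is Σ_{j=0}^{9} (−1)^j C(9,j)·(9−j)!.
Computing: 362880 − 362880 + 181440 − 60480 + 15120 − 3024 + 504 − 72 + 9 − 1 = 133496.

133496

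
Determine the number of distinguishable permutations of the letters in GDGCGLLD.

The 8 letters of GDGCGLLD have repeats: D appearing twice, G appearing 3 times, and L appearing twice.
Dividing 8! = 40320 by 3!·2!·2! = 24 for the repeated letters gives 1680.

1680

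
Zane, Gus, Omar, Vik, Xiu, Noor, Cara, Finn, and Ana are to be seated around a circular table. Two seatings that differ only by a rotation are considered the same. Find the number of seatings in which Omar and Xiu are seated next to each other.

10080

Glue Omar and Xiu into a block (2 internal orders). Seating 8 units around a circle gives (7)! arrangements.
So 2 × (7)! = 2 × 5040 = 10080.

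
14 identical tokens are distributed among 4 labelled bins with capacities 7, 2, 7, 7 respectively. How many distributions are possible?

Ignoring the caps, the number of non-negative solutions to x_1+…+x_4 = 14 is C(17,3) = 680.
Subtract solutions that violate a single cap (substitute x_i' = x_i − (cap_i+1)): x_1 ≥ 8 gives C(9,3) = 84; x_2 ≥ 3 gives C(14,3) = 364; x_3 ≥ 8 gives C(9,3) = 84; x_4 ≥ 8 gives C(9,3) = 84. Together 616.
Add back pairs where two caps are both exceeded: 20 + 0 + 0 + 20 + 20 + 0 = 60.
By inclusion–exclusion the count is 680 − 616 + 60 = 124.

124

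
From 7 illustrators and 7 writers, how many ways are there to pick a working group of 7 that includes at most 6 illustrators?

Split by how many illustrators are chosen (0 through 6).
Sum: C(7,0)·C(7,7) + C(7,1)·C(7,6) + C(7,2)·C(7,5) + C(7,3)·C(7,4) + C(7,4)·C(7,3) + C(7,5)·C(7,2) + C(7,6)·C(7,1) = 1 + 49 + 441 + 1225 + 1225 + 441 + 49 = 3431.

3431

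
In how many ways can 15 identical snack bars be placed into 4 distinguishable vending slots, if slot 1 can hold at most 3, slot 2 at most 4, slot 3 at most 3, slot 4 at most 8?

20

Ignoring the caps, the number of non-negative solutions to x_1+…+x_4 = 15 is C(18,3) = 816.
Subtract solutions that violate a single cap (substitute x_i' = x_i − (cap_i+1)): x_1 ≥ 4 gives C(14,3) = 364; x_2 ≥ 5 gives C(13,3) = 286; x_3 ≥ 4 gives C(14,3) = 364; x_4 ≥ 9 gives C(9,3) = 84. Together 1098.
Add back pairs where two caps are both exceeded: 84 + 120 + 10 + 84 + 4 + 10 = 312.
Subtract triples: 10 + 0 + 0 + 0 = 10.
By inclusion–exclusion the count is 816 − 1098 + 312 − 10 = 20.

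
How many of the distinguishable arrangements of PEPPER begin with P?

Fix P in the first position and arrange the remaining 5 letters.
Those 5 letters have E appearing twice and P appearing twice, giving (5)!/(2!·2!) = 30.

30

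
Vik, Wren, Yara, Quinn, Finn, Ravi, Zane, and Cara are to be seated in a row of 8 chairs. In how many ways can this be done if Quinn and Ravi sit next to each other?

10080

Glue Quinn and Ravi into one block (2 internal orders), leaving 7 units to arrange in a row.
So the count is 2·(7)! = 10080.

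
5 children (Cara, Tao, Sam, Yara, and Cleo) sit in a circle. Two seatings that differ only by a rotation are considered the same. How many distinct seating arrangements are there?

24

Seat Cara anywhere (absorbing the rotational symmetry), then permute the other 4: (4)! = 24.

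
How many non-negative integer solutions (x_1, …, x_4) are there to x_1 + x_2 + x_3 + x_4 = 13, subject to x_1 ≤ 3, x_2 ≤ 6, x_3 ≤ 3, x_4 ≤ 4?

20

Ignoring the caps, the number of non-negative solutions to x_1+…+x_4 = 13 is C(16,3) = 560.
Subtract solutions that violate a single cap (substitute x_i' = x_i − (cap_i+1)): x_1 ≥ 4 gives C(12,3) = 220; x_2 ≥ 7 gives C(9,3) = 84; x_3 ≥ 4 gives C(12,3) = 220; x_4 ≥ 5 gives C(11,3) = 165. Together 689.
Add back pairs where two caps are both exceeded: 10 + 56 + 35 + 10 + 4 + 35 = 150.
Subtract triples: 0 + 0 + 1 + 0 = 1.
By inclusion–exclusion the count is 560 − 689 + 150 − 1 = 20.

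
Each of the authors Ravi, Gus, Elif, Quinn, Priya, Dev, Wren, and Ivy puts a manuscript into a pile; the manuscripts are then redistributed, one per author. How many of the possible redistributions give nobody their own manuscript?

Count assignments avoiding every fixed point. For any j of the 8 authors fixed to their own manuscript, the other 8−j can be arranged in (8−j)! ways.
By inclusion–exclusion this is Σ_{j=0}^{8} (−1)^j C(8,j)·(8−j)!.
Computing: 40320 − 40320 + 20160 − 6720 + 1680 − 336 + 56 − 8 + 1 = 14833.

14833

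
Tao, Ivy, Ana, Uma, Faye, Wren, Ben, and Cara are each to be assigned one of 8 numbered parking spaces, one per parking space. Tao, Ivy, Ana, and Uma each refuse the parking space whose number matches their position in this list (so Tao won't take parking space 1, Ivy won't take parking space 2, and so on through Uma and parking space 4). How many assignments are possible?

Let Aᵢ (for 1 ≤ i ≤ 4) be the placements that put person i in their forbidden parking space. Any j of these fix j positions, leaving (8−j)! ways to fill the rest, and there are C(4,j) ways to pick which j.
By inclusion–exclusion, the number of valid placements is Σ_{j=0}^{4} (−1)^j C(4,j)·(8−j)!.
Computing: 40320 − 20160 + 4320 − 480 + 24 = 24024.

24024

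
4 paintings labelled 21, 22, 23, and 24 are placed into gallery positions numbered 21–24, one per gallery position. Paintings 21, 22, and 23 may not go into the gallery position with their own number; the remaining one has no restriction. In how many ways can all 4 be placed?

11

Let Aᵢ (for i ∈ {21, 22, 23}) be the placements that put painting i in its forbidden gallery position. Any j of these fix j positions, leaving (4−j)! ways to fill the rest, and there are C(3,j) ways to pick which j.
By inclusion–exclusion, the number of valid placements is Σ_{j=0}^{3} (−1)^j C(3,j)·(4−j)!.
Computing: 24 − 18 + 6 − 1 = 11.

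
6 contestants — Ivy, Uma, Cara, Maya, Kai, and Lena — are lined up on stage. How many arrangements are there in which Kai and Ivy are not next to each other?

480

Of the 6! = 720 arrangements, those with Kai and Ivy adjacent number 2 × 5! = 240 (treat the pair as a block with 2 internal orders).
Complementary counting: 720 − 240 = 480.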